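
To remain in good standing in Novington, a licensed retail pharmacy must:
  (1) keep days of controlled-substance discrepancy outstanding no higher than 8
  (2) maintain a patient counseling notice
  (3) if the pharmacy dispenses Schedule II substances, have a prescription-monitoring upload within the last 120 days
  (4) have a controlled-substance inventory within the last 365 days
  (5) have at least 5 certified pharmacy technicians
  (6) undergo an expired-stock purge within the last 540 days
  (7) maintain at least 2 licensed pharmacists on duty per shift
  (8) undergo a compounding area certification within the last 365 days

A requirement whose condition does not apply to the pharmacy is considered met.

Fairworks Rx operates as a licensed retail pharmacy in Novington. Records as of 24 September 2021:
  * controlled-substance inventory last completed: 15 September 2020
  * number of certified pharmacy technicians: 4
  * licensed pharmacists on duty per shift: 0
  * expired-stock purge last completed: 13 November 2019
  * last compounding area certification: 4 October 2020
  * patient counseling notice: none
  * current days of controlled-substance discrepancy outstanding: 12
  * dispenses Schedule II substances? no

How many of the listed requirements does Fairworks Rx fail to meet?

1. days of controlled-substance discrepancy outstanding 12 > 8 → not met
2. patient counseling notice absent → not met
3. condition 'dispenses Schedule II substances' does not hold → requirement n/a → met
4. controlled-substance inventory 374 days ago vs limit 365 → not met
5. certified pharmacy technicians 4 < 5 → not met
6. expired-stock purge 681 days ago vs limit 540 → not met
7. licensed pharmacists on duty per shift 0 < 2 → not met
8. compounding area certification 355 days ago vs limit 365 → met
Not met: 6 of 8

6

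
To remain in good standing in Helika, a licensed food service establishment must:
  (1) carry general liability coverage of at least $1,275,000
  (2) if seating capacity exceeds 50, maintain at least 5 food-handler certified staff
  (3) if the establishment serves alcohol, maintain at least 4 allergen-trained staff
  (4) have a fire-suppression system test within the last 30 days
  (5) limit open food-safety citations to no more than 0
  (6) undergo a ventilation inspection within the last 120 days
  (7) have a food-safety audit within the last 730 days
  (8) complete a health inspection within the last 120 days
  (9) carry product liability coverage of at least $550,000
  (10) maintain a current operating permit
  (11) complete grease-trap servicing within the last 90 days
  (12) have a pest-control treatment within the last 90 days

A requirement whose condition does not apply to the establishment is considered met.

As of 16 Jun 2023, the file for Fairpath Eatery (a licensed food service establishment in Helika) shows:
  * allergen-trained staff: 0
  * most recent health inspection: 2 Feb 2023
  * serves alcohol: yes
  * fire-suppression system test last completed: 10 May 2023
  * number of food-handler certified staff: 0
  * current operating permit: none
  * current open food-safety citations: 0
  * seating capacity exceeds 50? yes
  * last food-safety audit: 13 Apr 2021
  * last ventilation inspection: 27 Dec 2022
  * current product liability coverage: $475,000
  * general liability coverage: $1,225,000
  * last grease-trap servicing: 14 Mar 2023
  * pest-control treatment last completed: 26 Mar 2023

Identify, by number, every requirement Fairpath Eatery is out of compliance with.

1. general liability coverage $1,225,000 < $1,275,000 → not met
2. condition 'seating capacity exceeds 50' holds; food-handler certified staff 0 < 5 → not met
3. condition 'serves alcohol' holds; allergen-trained staff 0 < 4 → not met
4. fire-suppression system test 37 days ago vs limit 30 → not met
5. open food-safety citations 0 ≤ 0 → met
6. ventilation inspection 171 days ago vs limit 120 → not met
7. food-safety audit 794 days ago vs limit 730 → not met
8. health inspection 134 days ago vs limit 120 → not met
9. product liability coverage $475,000 < $550,000 → not met
10. current operating permit absent → not met
11. grease-trap servicing 94 days ago vs limit 90 → not met
12. pest-control treatment 82 days ago vs limit 90 → met
Not met: 1, 2, 3, 4, 6, 7, 8, 9, 10, 11

1, 2, 3, 4, 6, 7, 8, 9, 10, 11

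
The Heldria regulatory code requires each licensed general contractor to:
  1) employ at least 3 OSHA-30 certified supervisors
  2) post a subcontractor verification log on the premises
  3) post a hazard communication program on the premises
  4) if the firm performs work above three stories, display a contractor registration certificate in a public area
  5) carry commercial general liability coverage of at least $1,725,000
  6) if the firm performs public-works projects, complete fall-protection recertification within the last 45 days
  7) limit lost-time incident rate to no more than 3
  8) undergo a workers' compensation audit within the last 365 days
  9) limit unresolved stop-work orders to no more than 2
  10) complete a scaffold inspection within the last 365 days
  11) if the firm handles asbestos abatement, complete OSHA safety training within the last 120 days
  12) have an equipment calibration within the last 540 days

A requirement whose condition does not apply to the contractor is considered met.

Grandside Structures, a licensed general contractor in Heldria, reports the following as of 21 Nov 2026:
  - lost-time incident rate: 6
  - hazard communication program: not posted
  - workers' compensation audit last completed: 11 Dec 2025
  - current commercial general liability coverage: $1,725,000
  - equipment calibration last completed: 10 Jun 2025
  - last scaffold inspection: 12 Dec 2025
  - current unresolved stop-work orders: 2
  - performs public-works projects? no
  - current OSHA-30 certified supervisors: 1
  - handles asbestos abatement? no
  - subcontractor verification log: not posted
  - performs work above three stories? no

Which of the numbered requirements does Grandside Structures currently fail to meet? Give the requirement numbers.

1, 2, 3, 7

1. OSHA-30 certified supervisors 1 < 3 → not met
2. subcontractor verification log absent → not met
3. hazard communication program absent → not met
4. condition 'performs work above three stories' does not hold → requirement n/a → met
5. commercial general liability coverage $1,725,000 ≥ $1,725,000 → met
6. condition 'performs public-works projects' does not hold → requirement n/a → met
7. lost-time incident rate 6 > 3 → not met
8. workers' compensation audit 345 days ago vs limit 365 → met
9. unresolved stop-work orders 2 ≤ 2 → met
10. scaffold inspection 344 days ago vs limit 365 → met
11. condition 'handles asbestos abatement' does not hold → requirement n/a → met
12. equipment calibration 529 days ago vs limit 540 → met
Not met: 1, 2, 3, 7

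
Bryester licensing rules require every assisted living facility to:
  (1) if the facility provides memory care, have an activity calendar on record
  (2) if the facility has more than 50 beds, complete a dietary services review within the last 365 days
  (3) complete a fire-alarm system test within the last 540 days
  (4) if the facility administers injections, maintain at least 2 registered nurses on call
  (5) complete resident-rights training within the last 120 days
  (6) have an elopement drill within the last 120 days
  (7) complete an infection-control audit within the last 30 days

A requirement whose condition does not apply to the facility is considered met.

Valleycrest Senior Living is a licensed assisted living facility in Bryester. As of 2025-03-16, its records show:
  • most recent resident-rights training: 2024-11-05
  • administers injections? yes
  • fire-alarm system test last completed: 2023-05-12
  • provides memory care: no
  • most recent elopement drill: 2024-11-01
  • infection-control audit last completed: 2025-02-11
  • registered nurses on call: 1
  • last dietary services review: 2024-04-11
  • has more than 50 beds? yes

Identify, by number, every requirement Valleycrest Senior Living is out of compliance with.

3, 4, 5, 6, 7

1. condition 'provides memory care' does not hold → requirement n/a → met
2. condition 'has more than 50 beds' holds; dietary services review 339 days ago vs limit 365 → met
3. fire-alarm system test 674 days ago vs limit 540 → not met
4. condition 'administers injections' holds; registered nurses on call 1 < 2 → not met
5. resident-rights training 131 days ago vs limit 120 → not met
6. elopement drill 135 days ago vs limit 120 → not met
7. infection-control audit 33 days ago vs limit 30 → not met
Not met: 3, 4, 5, 6, 7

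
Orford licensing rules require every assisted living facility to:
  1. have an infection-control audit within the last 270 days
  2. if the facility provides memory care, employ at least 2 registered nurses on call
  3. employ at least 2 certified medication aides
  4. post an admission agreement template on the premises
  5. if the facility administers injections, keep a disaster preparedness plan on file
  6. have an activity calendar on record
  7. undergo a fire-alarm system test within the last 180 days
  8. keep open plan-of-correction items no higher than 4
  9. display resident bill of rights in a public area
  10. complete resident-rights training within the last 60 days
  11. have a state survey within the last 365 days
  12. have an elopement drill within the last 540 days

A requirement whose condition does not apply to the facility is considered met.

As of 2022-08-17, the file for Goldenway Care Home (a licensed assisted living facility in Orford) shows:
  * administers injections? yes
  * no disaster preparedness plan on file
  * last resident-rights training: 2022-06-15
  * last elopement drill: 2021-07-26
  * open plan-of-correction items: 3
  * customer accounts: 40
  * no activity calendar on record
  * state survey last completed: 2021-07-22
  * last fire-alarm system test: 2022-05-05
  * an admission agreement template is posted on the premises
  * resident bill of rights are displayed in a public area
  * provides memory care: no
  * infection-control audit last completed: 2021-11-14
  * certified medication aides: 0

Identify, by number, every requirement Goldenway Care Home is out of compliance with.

1. infection-control audit 276 days ago vs limit 270 → not met
2. condition 'provides memory care' does not hold → requirement n/a → met
3. certified medication aides 0 < 2 → not met
4. admission agreement template present → met
5. condition 'administers injections' holds; disaster preparedness plan absent → not met
6. activity calendar absent → not met
7. fire-alarm system test 104 days ago vs limit 180 → met
8. open plan-of-correction items 3 ≤ 4 → met
9. resident bill of rights present → met
10. resident-rights training 63 days ago vs limit 60 → not met
11. state survey 391 days ago vs limit 365 → not met
12. elopement drill 387 days ago vs limit 540 → met
Not met: 1, 3, 5, 6, 10, 11

1, 3, 5, 6, 10, 11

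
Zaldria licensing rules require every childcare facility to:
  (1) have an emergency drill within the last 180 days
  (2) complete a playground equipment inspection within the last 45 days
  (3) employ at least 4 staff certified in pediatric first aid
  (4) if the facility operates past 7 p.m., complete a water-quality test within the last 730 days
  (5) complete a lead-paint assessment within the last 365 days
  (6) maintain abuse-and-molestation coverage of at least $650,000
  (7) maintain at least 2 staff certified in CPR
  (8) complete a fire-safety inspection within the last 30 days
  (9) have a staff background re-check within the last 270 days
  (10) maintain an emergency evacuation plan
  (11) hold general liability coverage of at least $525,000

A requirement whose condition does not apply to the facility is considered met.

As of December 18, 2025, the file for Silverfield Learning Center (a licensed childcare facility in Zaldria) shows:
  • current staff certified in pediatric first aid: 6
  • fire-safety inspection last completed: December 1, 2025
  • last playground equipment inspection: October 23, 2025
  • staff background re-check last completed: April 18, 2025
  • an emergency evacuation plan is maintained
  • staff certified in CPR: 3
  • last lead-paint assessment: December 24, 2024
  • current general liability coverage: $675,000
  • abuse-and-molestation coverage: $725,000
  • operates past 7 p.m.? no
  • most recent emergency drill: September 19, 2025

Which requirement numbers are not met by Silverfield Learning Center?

2

1. emergency drill 90 days ago vs limit 180 → met
2. playground equipment inspection 56 days ago vs limit 45 → not met
3. staff certified in pediatric first aid 6 ≥ 4 → met
4. condition 'operates past 7 p.m.' does not hold → requirement n/a → met
5. lead-paint assessment 359 days ago vs limit 365 → met
6. abuse-and-molestation coverage $725,000 ≥ $650,000 → met
7. staff certified in CPR 3 ≥ 2 → met
8. fire-safety inspection 17 days ago vs limit 30 → met
9. staff background re-check 244 days ago vs limit 270 → met
10. emergency evacuation plan present → met
11. general liability coverage $675,000 ≥ $525,000 → met
Not met: 2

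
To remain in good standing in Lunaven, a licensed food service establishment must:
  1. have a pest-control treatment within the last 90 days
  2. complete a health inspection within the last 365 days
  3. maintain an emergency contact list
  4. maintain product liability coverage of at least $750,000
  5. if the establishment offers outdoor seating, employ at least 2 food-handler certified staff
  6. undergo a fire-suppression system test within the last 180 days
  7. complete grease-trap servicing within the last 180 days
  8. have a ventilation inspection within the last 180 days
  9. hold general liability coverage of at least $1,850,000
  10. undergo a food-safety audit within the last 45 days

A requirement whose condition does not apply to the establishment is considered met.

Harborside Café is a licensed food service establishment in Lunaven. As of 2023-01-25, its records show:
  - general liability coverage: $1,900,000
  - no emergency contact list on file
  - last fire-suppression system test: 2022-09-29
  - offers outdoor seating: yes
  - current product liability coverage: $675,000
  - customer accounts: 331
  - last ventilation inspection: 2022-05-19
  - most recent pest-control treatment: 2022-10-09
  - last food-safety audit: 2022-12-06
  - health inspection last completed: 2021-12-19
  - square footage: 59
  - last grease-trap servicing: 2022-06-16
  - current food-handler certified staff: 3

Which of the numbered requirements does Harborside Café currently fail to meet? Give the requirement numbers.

1, 2, 3, 4, 7, 8, 10

1. pest-control treatment 108 days ago vs limit 90 → not met
2. health inspection 402 days ago vs limit 365 → not met
3. emergency contact list absent → not met
4. product liability coverage $675,000 < $750,000 → not met
5. condition 'offers outdoor seating' holds; food-handler certified staff 3 ≥ 2 → met
6. fire-suppression system test 118 days ago vs limit 180 → met
7. grease-trap servicing 223 days ago vs limit 180 → not met
8. ventilation inspection 251 days ago vs limit 180 → not met
9. general liability coverage $1,900,000 ≥ $1,850,000 → met
10. food-safety audit 50 days ago vs limit 45 → not met
Not met: 1, 2, 3, 4, 7, 8, 10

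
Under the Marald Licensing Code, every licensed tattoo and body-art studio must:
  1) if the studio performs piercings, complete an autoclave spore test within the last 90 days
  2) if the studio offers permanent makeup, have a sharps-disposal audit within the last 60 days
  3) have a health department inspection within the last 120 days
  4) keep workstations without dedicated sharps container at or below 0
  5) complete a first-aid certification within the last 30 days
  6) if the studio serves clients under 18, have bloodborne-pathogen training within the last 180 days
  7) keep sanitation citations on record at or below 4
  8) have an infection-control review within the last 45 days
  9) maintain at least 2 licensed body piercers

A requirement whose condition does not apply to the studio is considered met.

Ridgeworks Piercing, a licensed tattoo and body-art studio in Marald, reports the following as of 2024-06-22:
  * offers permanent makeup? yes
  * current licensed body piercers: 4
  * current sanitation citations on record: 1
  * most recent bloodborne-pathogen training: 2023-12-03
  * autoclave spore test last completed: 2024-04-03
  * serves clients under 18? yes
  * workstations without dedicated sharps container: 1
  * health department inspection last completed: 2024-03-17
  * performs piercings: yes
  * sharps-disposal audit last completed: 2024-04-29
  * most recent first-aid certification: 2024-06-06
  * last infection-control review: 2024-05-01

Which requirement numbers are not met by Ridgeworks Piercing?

4, 6, 8

1. condition 'performs piercings' holds; autoclave spore test 80 days ago vs limit 90 → met
2. condition 'offers permanent makeup' holds; sharps-disposal audit 54 days ago vs limit 60 → met
3. health department inspection 97 days ago vs limit 120 → met
4. workstations without dedicated sharps container 1 > 0 → not met
5. first-aid certification 16 days ago vs limit 30 → met
6. condition 'serves clients under 18' holds; bloodborne-pathogen training 202 days ago vs limit 180 → not met
7. sanitation citations on record 1 ≤ 4 → met
8. infection-control review 52 days ago vs limit 45 → not met
9. licensed body piercers 4 ≥ 2 → met
Not met: 4, 6, 8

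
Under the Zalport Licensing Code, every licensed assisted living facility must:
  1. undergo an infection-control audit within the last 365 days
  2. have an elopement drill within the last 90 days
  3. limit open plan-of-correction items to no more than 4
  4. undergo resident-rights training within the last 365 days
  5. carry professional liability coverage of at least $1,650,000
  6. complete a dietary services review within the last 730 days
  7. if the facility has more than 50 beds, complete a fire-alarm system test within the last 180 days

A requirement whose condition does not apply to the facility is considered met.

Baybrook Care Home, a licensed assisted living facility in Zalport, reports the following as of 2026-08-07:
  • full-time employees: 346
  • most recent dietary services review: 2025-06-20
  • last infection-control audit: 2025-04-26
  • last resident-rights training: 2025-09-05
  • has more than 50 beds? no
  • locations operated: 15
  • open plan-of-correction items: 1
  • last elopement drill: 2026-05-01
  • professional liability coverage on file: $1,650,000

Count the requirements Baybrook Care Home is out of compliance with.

2

1. infection-control audit 468 days ago vs limit 365 → not met
2. elopement drill 98 days ago vs limit 90 → not met
3. open plan-of-correction items 1 ≤ 4 → met
4. resident-rights training 336 days ago vs limit 365 → met
5. professional liability coverage $1,650,000 ≥ $1,650,000 → met
6. dietary services review 413 days ago vs limit 730 → met
7. condition 'has more than 50 beds' does not hold → requirement n/a → met
Not met: 2 of 7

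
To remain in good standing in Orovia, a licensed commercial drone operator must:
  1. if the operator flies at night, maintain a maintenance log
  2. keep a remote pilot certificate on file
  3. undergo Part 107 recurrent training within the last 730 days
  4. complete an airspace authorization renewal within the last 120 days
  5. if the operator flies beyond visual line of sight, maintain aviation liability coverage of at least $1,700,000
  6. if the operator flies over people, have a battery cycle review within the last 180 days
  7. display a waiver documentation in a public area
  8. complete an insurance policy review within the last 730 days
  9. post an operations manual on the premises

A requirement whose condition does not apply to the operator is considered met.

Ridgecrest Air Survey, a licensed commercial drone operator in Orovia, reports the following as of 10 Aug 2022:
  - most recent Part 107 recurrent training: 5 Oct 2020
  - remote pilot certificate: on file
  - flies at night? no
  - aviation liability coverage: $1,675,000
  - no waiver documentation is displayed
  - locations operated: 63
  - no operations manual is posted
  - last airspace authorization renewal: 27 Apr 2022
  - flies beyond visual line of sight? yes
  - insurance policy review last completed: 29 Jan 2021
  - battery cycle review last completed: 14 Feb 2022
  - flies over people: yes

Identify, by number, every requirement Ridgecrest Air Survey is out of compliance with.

1. condition 'flies at night' does not hold → requirement n/a → met
2. remote pilot certificate present → met
3. Part 107 recurrent training 674 days ago vs limit 730 → met
4. airspace authorization renewal 105 days ago vs limit 120 → met
5. condition 'flies beyond visual line of sight' holds; aviation liability coverage $1,675,000 < $1,700,000 → not met
6. condition 'flies over people' holds; battery cycle review 177 days ago vs limit 180 → met
7. waiver documentation absent → not met
8. insurance policy review 558 days ago vs limit 730 → met
9. operations manual absent → not met
Not met: 5, 7, 9

5, 7, 9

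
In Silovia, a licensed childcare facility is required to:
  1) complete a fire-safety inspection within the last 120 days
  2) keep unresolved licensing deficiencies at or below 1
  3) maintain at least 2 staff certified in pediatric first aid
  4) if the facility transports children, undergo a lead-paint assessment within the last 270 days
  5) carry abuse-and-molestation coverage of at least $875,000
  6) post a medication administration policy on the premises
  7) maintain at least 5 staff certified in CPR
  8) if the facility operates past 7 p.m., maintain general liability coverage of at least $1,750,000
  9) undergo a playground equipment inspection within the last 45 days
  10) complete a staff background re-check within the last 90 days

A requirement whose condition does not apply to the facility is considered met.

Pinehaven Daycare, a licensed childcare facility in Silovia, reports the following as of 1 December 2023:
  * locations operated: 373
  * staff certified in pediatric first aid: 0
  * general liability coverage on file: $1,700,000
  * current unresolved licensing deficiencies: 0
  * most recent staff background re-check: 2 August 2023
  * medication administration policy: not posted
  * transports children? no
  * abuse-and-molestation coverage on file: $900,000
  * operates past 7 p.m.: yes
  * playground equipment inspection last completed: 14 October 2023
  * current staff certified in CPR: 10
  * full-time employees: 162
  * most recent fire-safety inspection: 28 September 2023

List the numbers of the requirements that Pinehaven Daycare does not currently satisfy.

1. fire-safety inspection 64 days ago vs limit 120 → met
2. unresolved licensing deficiencies 0 ≤ 1 → met
3. staff certified in pediatric first aid 0 < 2 → not met
4. condition 'transports children' does not hold → requirement n/a → met
5. abuse-and-molestation coverage $900,000 ≥ $875,000 → met
6. medication administration policy absent → not met
7. staff certified in CPR 10 ≥ 5 → met
8. condition 'operates past 7 p.m.' holds; general liability coverage $1,700,000 < $1,750,000 → not met
9. playground equipment inspection 48 days ago vs limit 45 → not met
10. staff background re-check 121 days ago vs limit 90 → not met
Not met: 3, 6, 8, 9, 10

3, 6, 8, 9, 10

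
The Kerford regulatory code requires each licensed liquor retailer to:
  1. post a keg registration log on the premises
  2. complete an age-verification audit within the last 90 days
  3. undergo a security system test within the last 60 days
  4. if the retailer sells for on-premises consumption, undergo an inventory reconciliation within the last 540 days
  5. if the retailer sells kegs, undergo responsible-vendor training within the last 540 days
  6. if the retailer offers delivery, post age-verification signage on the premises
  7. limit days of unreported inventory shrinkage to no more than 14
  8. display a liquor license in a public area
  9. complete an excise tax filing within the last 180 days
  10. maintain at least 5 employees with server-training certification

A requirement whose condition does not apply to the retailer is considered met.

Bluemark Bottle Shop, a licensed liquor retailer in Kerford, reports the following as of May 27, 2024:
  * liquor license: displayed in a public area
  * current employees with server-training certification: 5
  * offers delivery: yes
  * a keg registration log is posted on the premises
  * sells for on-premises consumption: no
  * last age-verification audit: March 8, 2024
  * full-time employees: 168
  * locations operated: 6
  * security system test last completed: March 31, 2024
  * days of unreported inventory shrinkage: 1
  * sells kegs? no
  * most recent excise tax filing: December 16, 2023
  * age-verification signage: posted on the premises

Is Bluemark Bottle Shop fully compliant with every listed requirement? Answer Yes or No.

Yes

1. keg registration log present → met
2. age-verification audit 80 days ago vs limit 90 → met
3. security system test 57 days ago vs limit 60 → met
4. condition 'sells for on-premises consumption' does not hold → requirement n/a → met
5. condition 'sells kegs' does not hold → requirement n/a → met
6. condition 'offers delivery' holds; age-verification signage present → met
7. days of unreported inventory shrinkage 1 ≤ 14 → met
8. liquor license present → met
9. excise tax filing 163 days ago vs limit 180 → met
10. employees with server-training certification 5 ≥ 5 → met
All met.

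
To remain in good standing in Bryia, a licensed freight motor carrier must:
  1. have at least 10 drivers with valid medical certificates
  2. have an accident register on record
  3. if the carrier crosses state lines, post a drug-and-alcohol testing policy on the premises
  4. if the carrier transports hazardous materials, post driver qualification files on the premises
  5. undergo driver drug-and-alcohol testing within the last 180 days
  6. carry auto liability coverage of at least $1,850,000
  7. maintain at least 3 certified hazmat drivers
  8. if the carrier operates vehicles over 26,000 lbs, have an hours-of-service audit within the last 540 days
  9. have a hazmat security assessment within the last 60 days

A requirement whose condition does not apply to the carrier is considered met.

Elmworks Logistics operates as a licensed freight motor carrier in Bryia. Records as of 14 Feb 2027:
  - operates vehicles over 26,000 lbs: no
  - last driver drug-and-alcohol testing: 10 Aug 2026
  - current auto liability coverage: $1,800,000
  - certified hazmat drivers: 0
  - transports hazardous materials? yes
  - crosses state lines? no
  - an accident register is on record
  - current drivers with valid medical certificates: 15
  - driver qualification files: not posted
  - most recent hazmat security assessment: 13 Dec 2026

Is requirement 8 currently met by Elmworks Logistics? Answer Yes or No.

Yes

8. condition 'operates vehicles over 26,000 lbs' does not hold → requirement n/a → met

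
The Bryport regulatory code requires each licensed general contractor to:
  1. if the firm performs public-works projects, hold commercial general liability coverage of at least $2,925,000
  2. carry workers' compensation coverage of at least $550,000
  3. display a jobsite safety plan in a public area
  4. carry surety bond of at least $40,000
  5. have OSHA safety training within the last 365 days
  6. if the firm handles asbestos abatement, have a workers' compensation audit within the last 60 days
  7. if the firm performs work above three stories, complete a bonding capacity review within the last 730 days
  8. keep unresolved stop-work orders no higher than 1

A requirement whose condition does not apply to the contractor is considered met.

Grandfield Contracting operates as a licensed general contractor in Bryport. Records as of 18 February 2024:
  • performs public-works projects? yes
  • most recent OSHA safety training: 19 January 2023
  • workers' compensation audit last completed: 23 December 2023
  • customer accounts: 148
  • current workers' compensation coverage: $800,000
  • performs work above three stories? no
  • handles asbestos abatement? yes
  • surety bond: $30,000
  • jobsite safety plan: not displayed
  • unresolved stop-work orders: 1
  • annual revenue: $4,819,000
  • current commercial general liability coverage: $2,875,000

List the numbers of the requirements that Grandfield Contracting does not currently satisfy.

1. condition 'performs public-works projects' holds; commercial general liability coverage $2,875,000 < $2,925,000 → not met
2. workers' compensation coverage $800,000 ≥ $550,000 → met
3. jobsite safety plan absent → not met
4. surety bond $30,000 < $40,000 → not met
5. OSHA safety training 395 days ago vs limit 365 → not met
6. condition 'handles asbestos abatement' holds; workers' compensation audit 57 days ago vs limit 60 → met
7. condition 'performs work above three stories' does not hold → requirement n/a → met
8. unresolved stop-work orders 1 ≤ 1 → met
Not met: 1, 3, 4, 5

1, 3, 4, 5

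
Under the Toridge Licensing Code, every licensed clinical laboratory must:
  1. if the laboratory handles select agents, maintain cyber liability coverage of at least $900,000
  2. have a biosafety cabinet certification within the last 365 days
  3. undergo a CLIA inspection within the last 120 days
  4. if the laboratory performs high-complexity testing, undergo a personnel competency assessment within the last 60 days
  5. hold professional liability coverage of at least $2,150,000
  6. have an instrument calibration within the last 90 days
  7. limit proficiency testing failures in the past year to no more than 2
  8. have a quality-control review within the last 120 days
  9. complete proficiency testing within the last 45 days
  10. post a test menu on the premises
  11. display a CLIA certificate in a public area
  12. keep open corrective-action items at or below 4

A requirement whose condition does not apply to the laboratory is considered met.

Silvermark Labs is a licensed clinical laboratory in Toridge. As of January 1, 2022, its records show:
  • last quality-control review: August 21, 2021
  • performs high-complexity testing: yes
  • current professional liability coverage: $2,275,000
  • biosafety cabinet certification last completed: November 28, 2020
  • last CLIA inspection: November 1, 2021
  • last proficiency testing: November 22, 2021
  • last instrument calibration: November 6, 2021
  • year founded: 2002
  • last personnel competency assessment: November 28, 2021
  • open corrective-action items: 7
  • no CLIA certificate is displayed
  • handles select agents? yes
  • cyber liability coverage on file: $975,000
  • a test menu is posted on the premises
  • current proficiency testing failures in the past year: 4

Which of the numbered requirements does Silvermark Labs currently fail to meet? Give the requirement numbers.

1. condition 'handles select agents' holds; cyber liability coverage $975,000 ≥ $900,000 → met
2. biosafety cabinet certification 399 days ago vs limit 365 → not met
3. CLIA inspection 61 days ago vs limit 120 → met
4. condition 'performs high-complexity testing' holds; personnel competency assessment 34 days ago vs limit 60 → met
5. professional liability coverage $2,275,000 ≥ $2,150,000 → met
6. instrument calibration 56 days ago vs limit 90 → met
7. proficiency testing failures in the past year 4 > 2 → not met
8. quality-control review 133 days ago vs limit 120 → not met
9. proficiency testing 40 days ago vs limit 45 → met
10. test menu present → met
11. CLIA certificate absent → not met
12. open corrective-action items 7 > 4 → not met
Not met: 2, 7, 8, 11, 12

2, 7, 8, 11, 12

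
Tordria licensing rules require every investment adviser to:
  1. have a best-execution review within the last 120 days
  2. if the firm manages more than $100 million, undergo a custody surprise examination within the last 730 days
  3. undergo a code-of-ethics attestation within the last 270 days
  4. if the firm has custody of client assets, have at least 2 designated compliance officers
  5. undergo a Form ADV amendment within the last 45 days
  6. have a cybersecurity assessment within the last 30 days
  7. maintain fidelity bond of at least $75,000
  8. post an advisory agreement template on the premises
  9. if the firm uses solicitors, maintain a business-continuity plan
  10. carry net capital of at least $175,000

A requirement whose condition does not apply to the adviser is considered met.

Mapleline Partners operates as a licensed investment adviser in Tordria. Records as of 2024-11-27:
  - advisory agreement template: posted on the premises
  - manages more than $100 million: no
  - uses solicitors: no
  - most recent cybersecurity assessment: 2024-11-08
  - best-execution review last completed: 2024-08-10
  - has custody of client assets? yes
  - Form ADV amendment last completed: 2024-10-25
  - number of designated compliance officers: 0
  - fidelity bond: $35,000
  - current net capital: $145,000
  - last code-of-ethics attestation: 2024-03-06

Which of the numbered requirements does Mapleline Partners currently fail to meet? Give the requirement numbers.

4, 7, 10

1. best-execution review 109 days ago vs limit 120 → met
2. condition 'manages more than $100 million' does not hold → requirement n/a → met
3. code-of-ethics attestation 266 days ago vs limit 270 → met
4. condition 'has custody of client assets' holds; designated compliance officers 0 < 2 → not met
5. Form ADV amendment 33 days ago vs limit 45 → met
6. cybersecurity assessment 19 days ago vs limit 30 → met
7. fidelity bond $35,000 < $75,000 → not met
8. advisory agreement template present → met
9. condition 'uses solicitors' does not hold → requirement n/a → met
10. net capital $145,000 < $175,000 → not met
Not met: 4, 7, 10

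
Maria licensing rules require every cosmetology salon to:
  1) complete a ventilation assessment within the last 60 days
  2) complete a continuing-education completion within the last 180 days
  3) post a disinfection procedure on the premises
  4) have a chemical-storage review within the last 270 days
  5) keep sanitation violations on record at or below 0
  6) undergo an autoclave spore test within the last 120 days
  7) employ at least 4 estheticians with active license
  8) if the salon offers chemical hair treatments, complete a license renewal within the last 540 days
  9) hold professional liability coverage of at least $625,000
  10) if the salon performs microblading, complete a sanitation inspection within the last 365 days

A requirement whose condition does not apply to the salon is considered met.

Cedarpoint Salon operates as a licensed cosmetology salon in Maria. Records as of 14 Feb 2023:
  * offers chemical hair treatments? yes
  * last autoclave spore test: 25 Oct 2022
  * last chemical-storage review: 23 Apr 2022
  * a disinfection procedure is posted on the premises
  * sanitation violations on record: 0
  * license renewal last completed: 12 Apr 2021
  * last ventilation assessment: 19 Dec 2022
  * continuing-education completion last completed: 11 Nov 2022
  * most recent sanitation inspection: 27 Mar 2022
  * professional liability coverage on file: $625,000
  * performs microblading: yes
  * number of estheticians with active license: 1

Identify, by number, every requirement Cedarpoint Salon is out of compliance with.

1. ventilation assessment 57 days ago vs limit 60 → met
2. continuing-education completion 95 days ago vs limit 180 → met
3. disinfection procedure present → met
4. chemical-storage review 297 days ago vs limit 270 → not met
5. sanitation violations on record 0 ≤ 0 → met
6. autoclave spore test 112 days ago vs limit 120 → met
7. estheticians with active license 1 < 4 → not met
8. condition 'offers chemical hair treatments' holds; license renewal 673 days ago vs limit 540 → not met
9. professional liability coverage $625,000 ≥ $625,000 → met
10. condition 'performs microblading' holds; sanitation inspection 324 days ago vs limit 365 → met
Not met: 4, 7, 8

4, 7, 8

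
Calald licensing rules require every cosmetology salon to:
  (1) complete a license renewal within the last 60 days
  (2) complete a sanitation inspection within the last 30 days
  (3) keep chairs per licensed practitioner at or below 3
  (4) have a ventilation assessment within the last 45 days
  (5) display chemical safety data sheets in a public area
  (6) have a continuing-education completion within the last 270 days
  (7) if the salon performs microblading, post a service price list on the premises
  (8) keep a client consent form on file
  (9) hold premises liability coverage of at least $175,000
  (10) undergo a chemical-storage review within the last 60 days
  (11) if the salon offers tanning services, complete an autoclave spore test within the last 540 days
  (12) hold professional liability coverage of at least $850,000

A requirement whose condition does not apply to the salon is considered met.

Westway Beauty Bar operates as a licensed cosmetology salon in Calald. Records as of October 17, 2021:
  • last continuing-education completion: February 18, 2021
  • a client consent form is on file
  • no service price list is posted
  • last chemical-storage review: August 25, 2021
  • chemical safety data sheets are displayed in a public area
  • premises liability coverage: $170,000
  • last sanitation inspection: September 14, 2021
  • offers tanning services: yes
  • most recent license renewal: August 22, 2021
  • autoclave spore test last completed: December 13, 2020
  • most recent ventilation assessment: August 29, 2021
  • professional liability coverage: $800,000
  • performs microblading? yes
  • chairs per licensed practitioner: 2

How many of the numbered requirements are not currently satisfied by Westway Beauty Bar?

1. license renewal 56 days ago vs limit 60 → met
2. sanitation inspection 33 days ago vs limit 30 → not met
3. chairs per licensed practitioner 2 ≤ 3 → met
4. ventilation assessment 49 days ago vs limit 45 → not met
5. chemical safety data sheets present → met
6. continuing-education completion 241 days ago vs limit 270 → met
7. condition 'performs microblading' holds; service price list absent → not met
8. client consent form present → met
9. premises liability coverage $170,000 < $175,000 → not met
10. chemical-storage review 53 days ago vs limit 60 → met
11. condition 'offers tanning services' holds; autoclave spore test 308 days ago vs limit 540 → met
12. professional liability coverage $800,000 < $850,000 → not met
Not met: 5 of 12

5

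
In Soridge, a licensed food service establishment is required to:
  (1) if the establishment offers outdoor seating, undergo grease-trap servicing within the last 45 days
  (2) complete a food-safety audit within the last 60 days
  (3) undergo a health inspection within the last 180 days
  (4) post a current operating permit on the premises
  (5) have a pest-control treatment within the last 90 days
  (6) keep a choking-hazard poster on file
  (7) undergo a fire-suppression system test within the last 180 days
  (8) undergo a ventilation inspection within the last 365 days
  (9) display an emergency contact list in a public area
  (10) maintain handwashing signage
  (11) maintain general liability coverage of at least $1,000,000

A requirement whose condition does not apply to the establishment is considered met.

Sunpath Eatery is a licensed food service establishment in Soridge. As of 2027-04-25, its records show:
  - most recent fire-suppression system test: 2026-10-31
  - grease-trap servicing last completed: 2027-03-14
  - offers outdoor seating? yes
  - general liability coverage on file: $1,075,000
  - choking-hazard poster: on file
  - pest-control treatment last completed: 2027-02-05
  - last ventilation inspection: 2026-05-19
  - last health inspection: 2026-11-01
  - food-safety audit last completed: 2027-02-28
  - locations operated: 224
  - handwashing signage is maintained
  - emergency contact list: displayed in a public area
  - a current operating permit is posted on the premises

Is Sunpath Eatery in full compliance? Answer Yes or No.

1. condition 'offers outdoor seating' holds; grease-trap servicing 42 days ago vs limit 45 → met
2. food-safety audit 56 days ago vs limit 60 → met
3. health inspection 175 days ago vs limit 180 → met
4. current operating permit present → met
5. pest-control treatment 79 days ago vs limit 90 → met
6. choking-hazard poster present → met
7. fire-suppression system test 176 days ago vs limit 180 → met
8. ventilation inspection 341 days ago vs limit 365 → met
9. emergency contact list present → met
10. handwashing signage present → met
11. general liability coverage $1,075,000 ≥ $1,000,000 → met
All met.

Yes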